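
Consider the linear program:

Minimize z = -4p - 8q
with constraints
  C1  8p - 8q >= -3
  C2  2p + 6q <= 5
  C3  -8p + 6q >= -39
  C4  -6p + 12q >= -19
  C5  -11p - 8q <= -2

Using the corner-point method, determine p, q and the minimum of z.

Corner points and z = -4p - 8q:
  (11/32, 23/32) → z = -57/8
  (-1/19, 49/152) → z = -45/19
  (29/10, -2/15) → z = -158/15
  (44/45, -197/180) → z = 218/45

The binding constraints are 2p + 6q = 5 and -6p + 12q = -19.
Solving simultaneously gives p = 29/10, q = -2/15.

p = 29/10, q = -2/15, minimum z = -158/15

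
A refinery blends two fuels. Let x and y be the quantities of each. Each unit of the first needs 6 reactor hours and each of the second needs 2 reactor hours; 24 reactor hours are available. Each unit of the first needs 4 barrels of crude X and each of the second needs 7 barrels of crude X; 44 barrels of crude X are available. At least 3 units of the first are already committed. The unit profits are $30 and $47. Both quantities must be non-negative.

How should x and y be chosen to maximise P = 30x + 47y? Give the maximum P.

Feasible corners and P = 30x + 47y:
  (4, 0) → P = 120
  (3, 0) → P = 90
  (3, 3) → P = 231

The optimum lies where 6x + 2y = 24 and x = 3.
Solving simultaneously gives x = 3, y = 3.

x = 3, y = 3, maximum P = 231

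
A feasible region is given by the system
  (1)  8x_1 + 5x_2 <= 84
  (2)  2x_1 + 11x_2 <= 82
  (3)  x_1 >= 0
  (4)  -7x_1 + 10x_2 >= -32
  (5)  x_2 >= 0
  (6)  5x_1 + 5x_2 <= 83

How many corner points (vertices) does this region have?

Pairwise boundary intersections that survive every other constraint:
  (257/39, 244/39)
  (200/23, 332/115)
  (0, 82/11)
  (0, 0)
  (32/7, 0)

5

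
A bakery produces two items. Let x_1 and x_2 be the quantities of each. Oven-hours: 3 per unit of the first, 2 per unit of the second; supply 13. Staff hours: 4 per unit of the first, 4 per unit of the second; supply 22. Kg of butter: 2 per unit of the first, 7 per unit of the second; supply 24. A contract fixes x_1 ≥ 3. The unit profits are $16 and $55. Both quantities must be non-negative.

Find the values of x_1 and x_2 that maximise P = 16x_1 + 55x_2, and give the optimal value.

Feasible corners and P = 16x_1 + 55x_2:
  (13/3, 0) → P = 208/3
  (3, 0) → P = 48
  (3, 2) → P = 158

x_1 = 3, x_2 = 2, maximum P = 158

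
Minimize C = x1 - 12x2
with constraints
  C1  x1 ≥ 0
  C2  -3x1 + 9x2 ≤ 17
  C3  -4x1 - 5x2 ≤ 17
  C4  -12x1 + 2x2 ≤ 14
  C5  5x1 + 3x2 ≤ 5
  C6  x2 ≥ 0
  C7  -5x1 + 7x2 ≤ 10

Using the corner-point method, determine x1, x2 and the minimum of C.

x1 = 1/10, x2 = 3/2, minimum C = -179/10

The binding constraints are 5x1 + 3x2 = 5 and -5x1 + 7x2 = 10.
Solving simultaneously gives x1 = 1/10, x2 = 3/2.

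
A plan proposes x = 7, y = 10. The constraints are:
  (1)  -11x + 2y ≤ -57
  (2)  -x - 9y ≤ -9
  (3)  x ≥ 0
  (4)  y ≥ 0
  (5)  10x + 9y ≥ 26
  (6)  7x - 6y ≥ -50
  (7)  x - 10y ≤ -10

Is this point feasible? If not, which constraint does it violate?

(1): -57 ≤ -57 ✓
(2): -97 ≤ -9 ✓
(3): 7 ≥ 0 ✓
(4): 10 ≥ 0 ✓
(5): 160 ≥ 26 ✓
(6): -11 ≥ -50 ✓
(7): -93 ≤ -10 ✓

feasible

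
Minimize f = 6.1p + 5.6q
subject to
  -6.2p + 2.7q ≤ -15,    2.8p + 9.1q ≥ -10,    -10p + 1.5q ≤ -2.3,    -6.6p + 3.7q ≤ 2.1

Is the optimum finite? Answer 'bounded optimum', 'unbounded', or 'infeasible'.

Vertices and f = 6.1p + 5.6q:
  (5475/3199, -5200/3199) → f = 8555/6398
  (6117/512, 5601/256) → f = 1000449/5120
The feasible region has finitely many vertices and no improving ray; the minimum is 8555/6398 at (5475/3199, -5200/3199).

bounded optimum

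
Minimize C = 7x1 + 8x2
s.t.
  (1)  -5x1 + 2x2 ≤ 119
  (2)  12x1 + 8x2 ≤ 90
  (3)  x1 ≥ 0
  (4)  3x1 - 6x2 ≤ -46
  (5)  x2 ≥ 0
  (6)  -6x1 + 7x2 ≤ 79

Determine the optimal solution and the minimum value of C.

Vertices and C = 7x1 + 8x2:
  (0, 45/4) → C = 90
  (43/24, 137/16) → C = 1945/24
  (0, 23/3) → C = 184/3

The optimum lies where x1 = 0 and 3x1 - 6x2 = -46.
Solving simultaneously gives x1 = 0, x2 = 23/3.

x1 = 0, x2 = 23/3, minimum C = 184/3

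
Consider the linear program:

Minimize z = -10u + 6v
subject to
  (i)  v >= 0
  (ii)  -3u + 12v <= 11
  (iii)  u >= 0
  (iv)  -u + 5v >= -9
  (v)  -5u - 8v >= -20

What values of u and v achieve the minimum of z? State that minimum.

u = 4, v = 0, minimum z = -40

Extreme points and z = -10u + 6v:
  (0, 0) → z = 0
  (4, 0) → z = -40
  (0, 11/12) → z = 11/2
  (38/21, 115/84) → z = -415/42

At the optimal vertex, v = 0 and -5u - 8v = -20.
Solving simultaneously gives u = 4, v = 0.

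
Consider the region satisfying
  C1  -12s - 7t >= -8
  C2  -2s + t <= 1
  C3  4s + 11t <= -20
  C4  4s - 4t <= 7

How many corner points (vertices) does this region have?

Pairwise boundary intersections that survive every other constraint:
  (-31/26, -18/13)
  (-11/4, -9/2)
  (-1/20, -9/5)

3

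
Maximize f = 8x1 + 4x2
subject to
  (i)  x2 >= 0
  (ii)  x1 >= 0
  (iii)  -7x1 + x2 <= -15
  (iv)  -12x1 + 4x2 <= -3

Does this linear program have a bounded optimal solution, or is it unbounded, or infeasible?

unbounded

From the feasible point (15/7, 0), moving in the direction (4, 12) keeps every constraint satisfied while f increases without bound.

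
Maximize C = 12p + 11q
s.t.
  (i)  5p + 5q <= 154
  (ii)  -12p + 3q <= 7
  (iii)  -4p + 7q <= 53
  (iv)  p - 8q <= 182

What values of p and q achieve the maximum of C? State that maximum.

p = 238/5, q = -84/5, maximum C = 1932/5

Extreme points and C = 12p + 11q:
  (813/55, 881/55) → C = 19447/55
  (238/5, -84/5) → C = 1932/5
  (55/36, 76/9) → C = 1001/9
  (-602/93, -2191/93) → C = -31325/93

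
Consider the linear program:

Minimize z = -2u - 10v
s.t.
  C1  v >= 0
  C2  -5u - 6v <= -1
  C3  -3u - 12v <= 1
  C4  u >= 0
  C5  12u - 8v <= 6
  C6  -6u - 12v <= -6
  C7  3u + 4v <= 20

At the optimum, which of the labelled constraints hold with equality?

Feasible corners and z = -2u - 10v:
  (0, 1/2) → z = -5
  (0, 5) → z = -50
  (5/8, 3/16) → z = -25/8
  (23/9, 37/12) → z = -647/18

The minimum is at (0, 5). Substituting into each constraint, equality holds for C4 and C7; the remaining constraints have slack.

C4 and C7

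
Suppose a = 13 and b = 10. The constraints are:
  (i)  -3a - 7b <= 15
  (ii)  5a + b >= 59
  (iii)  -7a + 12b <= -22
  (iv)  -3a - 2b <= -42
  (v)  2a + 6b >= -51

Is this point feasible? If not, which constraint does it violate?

Constraint (iii): -7a + 12b = 29, which is not ≤ -22. All other constraints are satisfied.

not feasible — violates (iii)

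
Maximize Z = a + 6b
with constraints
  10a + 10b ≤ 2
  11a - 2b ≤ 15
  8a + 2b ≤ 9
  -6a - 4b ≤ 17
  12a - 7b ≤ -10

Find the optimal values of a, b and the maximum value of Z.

Feasible corners and Z = a + 6b:
  (-89/10, 91/10) → Z = 457/10
  (-43/95, 62/95) → Z = 329/95
  (-53/30, -8/5) → Z = -341/30

The binding constraints are 10a + 10b = 2 and -6a - 4b = 17.
Solving simultaneously gives a = -89/10, b = 91/10.

a = -89/10, b = 91/10, maximum Z = 457/10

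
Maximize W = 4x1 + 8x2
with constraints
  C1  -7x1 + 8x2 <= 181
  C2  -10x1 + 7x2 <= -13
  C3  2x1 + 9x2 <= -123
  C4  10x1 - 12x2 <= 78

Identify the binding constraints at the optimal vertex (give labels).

C3 and C4

Feasible corners and W = 4x1 + 8x2:
  (-93/13, -157/13) → W = -1628/13
  (-39/5, -13) → W = -676/5
  (-129/19, -231/19) → W = -2364/19

The maximum is at (-129/19, -231/19). Substituting into each constraint, equality holds for C3 and C4; the remaining constraints have slack.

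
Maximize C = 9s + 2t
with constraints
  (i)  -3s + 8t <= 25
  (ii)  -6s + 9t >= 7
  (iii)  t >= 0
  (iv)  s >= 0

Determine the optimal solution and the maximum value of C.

s = 169/21, t = 43/7, maximum C = 593/7

Corner points and C = 9s + 2t:
  (169/21, 43/7) → C = 593/7
  (0, 25/8) → C = 25/4
  (0, 7/9) → C = 14/9

At the optimal vertex, -3s + 8t = 25 and -6s + 9t = 7.
Solving simultaneously gives s = 169/21, t = 43/7.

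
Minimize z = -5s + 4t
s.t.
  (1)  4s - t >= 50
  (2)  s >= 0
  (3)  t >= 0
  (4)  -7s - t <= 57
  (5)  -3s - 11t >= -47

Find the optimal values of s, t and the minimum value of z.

Corner points and z = -5s + 4t:
  (25/2, 0) → z = -125/2
  (597/47, 38/47) → z = -2833/47
  (47/3, 0) → z = -235/3

s = 47/3, t = 0, minimum z = -235/3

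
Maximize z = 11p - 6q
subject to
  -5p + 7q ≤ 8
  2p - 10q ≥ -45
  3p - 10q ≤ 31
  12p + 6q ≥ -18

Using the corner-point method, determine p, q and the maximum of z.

p = 76, q = 197/10, maximum z = 3589/5

Corner points and z = 11p - 6q:
  (235/36, 209/36) → z = 1331/36
  (-29/19, 1/19) → z = -325/19
  (76, 197/10) → z = 3589/5
  (1/23, -71/23) → z = 19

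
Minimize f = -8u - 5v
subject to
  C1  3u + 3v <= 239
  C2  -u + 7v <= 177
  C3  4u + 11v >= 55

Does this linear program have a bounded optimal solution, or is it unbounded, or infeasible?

Corner points and f = -8u - 5v:
  (571/12, 385/12) → f = -6493/12
  (352/3, -113/3) → f = -2251/3
  (-1562/39, 763/39) → f = 8681/39
The feasible region has finitely many vertices and no improving ray; the minimum is -2251/3 at (352/3, -113/3).

bounded optimum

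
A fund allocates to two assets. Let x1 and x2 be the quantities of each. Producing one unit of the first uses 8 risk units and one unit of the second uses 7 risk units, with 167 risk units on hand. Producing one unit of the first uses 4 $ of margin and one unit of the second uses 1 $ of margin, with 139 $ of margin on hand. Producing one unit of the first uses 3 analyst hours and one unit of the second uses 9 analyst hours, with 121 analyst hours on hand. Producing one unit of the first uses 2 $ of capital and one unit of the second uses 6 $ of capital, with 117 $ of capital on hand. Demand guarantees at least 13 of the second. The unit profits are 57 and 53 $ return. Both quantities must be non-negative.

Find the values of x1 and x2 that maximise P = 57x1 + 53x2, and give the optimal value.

Feasible corners and P = 57x1 + 53x2:
  (0, 121/9) → P = 6413/9
  (0, 13) → P = 689
  (4/3, 13) → P = 765

The binding constraints are 3x1 + 9x2 = 121 and x2 = 13.
Solving simultaneously gives x1 = 4/3, x2 = 13.

x1 = 4/3, x2 = 13, maximum P = 765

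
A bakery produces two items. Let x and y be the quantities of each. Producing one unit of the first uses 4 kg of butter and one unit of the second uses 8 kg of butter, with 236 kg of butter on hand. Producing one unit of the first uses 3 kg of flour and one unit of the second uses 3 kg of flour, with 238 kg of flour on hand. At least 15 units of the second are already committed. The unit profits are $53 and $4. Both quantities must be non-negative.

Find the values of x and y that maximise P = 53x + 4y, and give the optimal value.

Corner points and P = 53x + 4y:
  (0, 59/2) → P = 118
  (0, 15) → P = 60
  (29, 15) → P = 1597

x = 29, y = 15, maximum P = 1597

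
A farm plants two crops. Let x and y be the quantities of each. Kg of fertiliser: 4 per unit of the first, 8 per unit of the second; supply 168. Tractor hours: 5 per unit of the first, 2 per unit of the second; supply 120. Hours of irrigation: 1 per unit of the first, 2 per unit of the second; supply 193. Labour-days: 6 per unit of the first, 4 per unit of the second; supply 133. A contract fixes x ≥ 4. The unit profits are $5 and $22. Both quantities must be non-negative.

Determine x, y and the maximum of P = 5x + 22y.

x = 4, y = 19, maximum P = 438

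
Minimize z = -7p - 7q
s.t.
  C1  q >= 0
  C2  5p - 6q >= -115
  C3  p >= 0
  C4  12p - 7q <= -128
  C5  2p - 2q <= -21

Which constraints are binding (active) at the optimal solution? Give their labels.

C2 and C4

Extreme points and z = -7p - 7q:
  (0, 115/6) → z = -805/6
  (1, 20) → z = -147
  (0, 128/7) → z = -128

The minimum is at (1, 20). Substituting into each constraint, equality holds for C2 and C4; the remaining constraints have slack.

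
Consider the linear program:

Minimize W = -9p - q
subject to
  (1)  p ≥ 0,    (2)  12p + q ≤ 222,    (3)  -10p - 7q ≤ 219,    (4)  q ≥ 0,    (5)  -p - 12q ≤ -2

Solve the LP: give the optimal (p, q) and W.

p = 0, q = 222, minimum W = -222

Extreme points and W = -9p - q:
  (0, 222) → W = -222
  (0, 1/6) → W = -1/6
  (37/2, 0) → W = -333/2
  (2, 0) → W = -18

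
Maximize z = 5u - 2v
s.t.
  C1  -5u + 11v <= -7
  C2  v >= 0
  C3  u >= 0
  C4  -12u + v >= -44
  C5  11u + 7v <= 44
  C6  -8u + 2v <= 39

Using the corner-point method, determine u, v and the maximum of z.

u = 11/3, v = 0, maximum z = 55/3

Vertices and z = 5u - 2v:
  (7/5, 0) → z = 7
  (41/12, 11/12) → z = 61/4
  (11/3, 0) → z = 55/3
  (352/95, 44/95) → z = 88/5

The optimum lies where v = 0 and -12u + v = -44.
Solving simultaneously gives u = 11/3, v = 0.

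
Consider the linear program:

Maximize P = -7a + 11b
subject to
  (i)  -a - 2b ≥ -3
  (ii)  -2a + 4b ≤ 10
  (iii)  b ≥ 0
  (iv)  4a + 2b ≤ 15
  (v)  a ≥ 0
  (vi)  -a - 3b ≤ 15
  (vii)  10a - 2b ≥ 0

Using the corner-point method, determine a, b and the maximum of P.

Corner points and P = -7a + 11b:
  (3, 0) → P = -21
  (3/11, 15/11) → P = 144/11
  (0, 0) → P = 0

a = 3/11, b = 15/11, maximum P = 144/11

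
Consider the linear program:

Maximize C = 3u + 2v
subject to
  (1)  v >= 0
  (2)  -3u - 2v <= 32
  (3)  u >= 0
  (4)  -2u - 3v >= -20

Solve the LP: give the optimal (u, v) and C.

u = 10, v = 0, maximum C = 30

Extreme points and C = 3u + 2v:
  (0, 0) → C = 0
  (10, 0) → C = 30
  (0, 20/3) → C = 40/3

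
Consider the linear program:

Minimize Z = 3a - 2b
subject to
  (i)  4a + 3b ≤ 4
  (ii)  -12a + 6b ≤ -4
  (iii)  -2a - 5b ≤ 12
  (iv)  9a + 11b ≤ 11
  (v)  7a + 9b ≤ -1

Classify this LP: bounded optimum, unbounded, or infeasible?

bounded optimum

Feasible corners and Z = 3a - 2b:
  (4, -4) → Z = 20
  (13/5, -32/15) → Z = 181/15
  (-13/18, -19/9) → Z = 37/18
  (1/5, -4/15) → Z = 17/15
The feasible region has finitely many vertices and no improving ray; the minimum is 17/15 at (1/5, -4/15).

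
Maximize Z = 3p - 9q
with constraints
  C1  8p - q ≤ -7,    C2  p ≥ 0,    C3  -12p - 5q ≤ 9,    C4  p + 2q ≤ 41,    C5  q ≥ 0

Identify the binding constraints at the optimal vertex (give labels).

Feasible corners and Z = 3p - 9q:
  (0, 7) → Z = -63
  (27/17, 335/17) → Z = -2934/17
  (0, 41/2) → Z = -369/2

The maximum is at (0, 7). Substituting into each constraint, equality holds for C1 and C2; the remaining constraints have slack.

C1 and C2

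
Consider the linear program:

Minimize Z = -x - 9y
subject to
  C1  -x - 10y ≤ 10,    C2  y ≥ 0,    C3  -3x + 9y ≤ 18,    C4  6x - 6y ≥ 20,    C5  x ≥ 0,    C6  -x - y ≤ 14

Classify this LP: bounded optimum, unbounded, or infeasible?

From the feasible point (10/3, 0), moving in the direction (9, 3) keeps every constraint satisfied while Z decreases without bound.

unbounded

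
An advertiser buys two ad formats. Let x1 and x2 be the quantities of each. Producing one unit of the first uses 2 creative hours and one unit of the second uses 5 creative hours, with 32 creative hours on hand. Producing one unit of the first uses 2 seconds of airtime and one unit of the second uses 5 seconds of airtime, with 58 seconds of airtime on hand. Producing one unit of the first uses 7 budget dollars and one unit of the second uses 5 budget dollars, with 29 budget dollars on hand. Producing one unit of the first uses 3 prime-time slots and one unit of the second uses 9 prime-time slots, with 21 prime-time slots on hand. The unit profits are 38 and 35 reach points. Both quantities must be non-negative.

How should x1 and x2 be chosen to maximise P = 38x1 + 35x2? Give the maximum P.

x1 = 13/4, x2 = 5/4, maximum P = 669/4

Feasible corners and P = 38x1 + 35x2:
  (0, 0) → P = 0
  (0, 7/3) → P = 245/3
  (29/7, 0) → P = 1102/7
  (13/4, 5/4) → P = 669/4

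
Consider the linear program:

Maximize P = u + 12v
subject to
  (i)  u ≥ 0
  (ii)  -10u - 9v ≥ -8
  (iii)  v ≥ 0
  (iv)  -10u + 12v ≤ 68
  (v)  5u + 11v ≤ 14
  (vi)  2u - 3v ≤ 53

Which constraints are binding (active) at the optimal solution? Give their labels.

(i) and (ii)

Extreme points and P = u + 12v:
  (0, 8/9) → P = 32/3
  (0, 0) → P = 0
  (4/5, 0) → P = 4/5

The maximum is at (0, 8/9). Substituting into each constraint, equality holds for (i) and (ii); the remaining constraints have slack.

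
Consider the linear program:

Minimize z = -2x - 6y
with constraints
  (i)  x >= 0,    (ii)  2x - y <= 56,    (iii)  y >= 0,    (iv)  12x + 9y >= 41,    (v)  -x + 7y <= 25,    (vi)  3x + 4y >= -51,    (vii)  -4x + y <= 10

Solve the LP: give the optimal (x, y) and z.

Extreme points and z = -2x - 6y:
  (28, 0) → z = -56
  (417/13, 106/13) → z = -1470/13
  (41/12, 0) → z = -41/6
  (2/3, 11/3) → z = -70/3

x = 417/13, y = 106/13, minimum z = -1470/13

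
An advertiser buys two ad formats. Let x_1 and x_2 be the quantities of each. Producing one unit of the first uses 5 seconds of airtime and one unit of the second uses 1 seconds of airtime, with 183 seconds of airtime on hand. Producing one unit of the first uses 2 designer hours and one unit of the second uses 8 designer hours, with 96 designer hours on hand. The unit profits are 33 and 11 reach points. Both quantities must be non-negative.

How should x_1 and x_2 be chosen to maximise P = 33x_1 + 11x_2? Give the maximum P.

Extreme points and P = 33x_1 + 11x_2:
  (0, 0) → P = 0
  (0, 12) → P = 132
  (183/5, 0) → P = 6039/5
  (36, 3) → P = 1221

At the optimal vertex, 5x_1 + x_2 = 183 and 2x_1 + 8x_2 = 96.
Solving simultaneously gives x_1 = 36, x_2 = 3.

x_1 = 36, x_2 = 3, maximum P = 1221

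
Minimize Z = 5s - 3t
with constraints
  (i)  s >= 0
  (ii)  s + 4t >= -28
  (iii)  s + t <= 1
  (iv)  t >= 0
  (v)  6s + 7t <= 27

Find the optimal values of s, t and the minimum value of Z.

Corner points and Z = 5s - 3t:
  (0, 1) → Z = -3
  (0, 0) → Z = 0
  (1, 0) → Z = 5

s = 0, t = 1, minimum Z = -3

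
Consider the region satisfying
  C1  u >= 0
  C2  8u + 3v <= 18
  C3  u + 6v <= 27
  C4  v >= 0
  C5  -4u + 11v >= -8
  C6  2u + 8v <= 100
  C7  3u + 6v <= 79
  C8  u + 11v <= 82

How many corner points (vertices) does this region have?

Intersecting each pair of boundary lines and keeping only the points that satisfy every inequality leaves:
  (0, 9/2)
  (0, 0)
  (3/5, 22/5)
  (111/50, 2/25)
  (2, 0)

5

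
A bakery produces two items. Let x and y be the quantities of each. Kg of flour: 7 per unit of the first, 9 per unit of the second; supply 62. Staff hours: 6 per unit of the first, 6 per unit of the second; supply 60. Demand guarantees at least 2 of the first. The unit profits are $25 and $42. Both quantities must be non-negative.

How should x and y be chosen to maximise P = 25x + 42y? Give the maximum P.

x = 2, y = 16/3, maximum P = 274

Corner points and P = 25x + 42y:
  (62/7, 0) → P = 1550/7
  (2, 0) → P = 50
  (2, 16/3) → P = 274

At the optimal vertex, 7x + 9y = 62 and x = 2.
Solving simultaneously gives x = 2, y = 16/3.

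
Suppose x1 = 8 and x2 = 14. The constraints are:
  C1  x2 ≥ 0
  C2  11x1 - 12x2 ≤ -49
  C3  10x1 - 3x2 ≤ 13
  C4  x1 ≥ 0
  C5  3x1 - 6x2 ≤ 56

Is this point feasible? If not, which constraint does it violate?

not feasible — violates C3

Constraint C3: 10x1 - 3x2 = 38, which is not ≤ 13. All other constraints are satisfied.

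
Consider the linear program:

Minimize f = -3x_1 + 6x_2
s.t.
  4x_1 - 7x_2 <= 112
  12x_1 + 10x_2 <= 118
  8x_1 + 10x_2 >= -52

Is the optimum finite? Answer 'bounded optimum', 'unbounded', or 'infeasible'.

Feasible corners and f = -3x_1 + 6x_2:
  (973/62, -218/31) → f = -5535/62
  (63/8, -23/2) → f = -741/8
The feasible region has finitely many vertices and no improving ray; the minimum is -741/8 at (63/8, -23/2).

bounded optimum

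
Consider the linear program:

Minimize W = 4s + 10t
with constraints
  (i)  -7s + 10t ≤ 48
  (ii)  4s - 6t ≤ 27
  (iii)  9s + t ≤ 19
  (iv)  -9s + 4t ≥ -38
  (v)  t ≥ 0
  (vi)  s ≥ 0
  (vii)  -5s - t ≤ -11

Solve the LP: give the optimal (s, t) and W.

Feasible corners and W = 4s + 10t:
  (142/97, 565/97) → W = 6218/97
  (62/57, 317/57) → W = 3418/57
  (2, 1) → W = 18

The binding constraints are 9s + t = 19 and -5s - t = -11.
Solving simultaneously gives s = 2, t = 1.

s = 2, t = 1, minimum W = 18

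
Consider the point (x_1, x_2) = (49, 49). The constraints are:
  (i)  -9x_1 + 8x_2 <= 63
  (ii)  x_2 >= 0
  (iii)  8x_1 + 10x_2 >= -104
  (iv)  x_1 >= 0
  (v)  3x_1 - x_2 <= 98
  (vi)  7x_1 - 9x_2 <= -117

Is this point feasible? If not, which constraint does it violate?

not feasible — violates (vi)

Constraint (vi): 7x_1 - 9x_2 = -98, which is not ≤ -117. All other constraints are satisfied.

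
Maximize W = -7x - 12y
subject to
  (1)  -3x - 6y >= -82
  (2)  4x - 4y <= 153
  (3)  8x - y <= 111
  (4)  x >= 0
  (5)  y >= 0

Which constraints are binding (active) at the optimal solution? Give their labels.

(4) and (5)

Feasible corners and W = -7x - 12y:
  (44/3, 19/3) → W = -536/3
  (0, 41/3) → W = -164
  (111/8, 0) → W = -777/8
  (0, 0) → W = 0

The maximum is at (0, 0). Substituting into each constraint, equality holds for (4) and (5); the remaining constraints have slack.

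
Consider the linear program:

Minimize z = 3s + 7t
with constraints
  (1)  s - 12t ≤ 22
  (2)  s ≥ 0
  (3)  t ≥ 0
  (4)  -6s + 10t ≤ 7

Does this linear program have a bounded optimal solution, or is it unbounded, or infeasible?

Corner points and z = 3s + 7t:
  (22, 0) → z = 66
  (0, 0) → z = 0
  (0, 7/10) → z = 49/10
The feasible region has finitely many vertices and no improving ray; the minimum is 0 at (0, 0).

bounded optimum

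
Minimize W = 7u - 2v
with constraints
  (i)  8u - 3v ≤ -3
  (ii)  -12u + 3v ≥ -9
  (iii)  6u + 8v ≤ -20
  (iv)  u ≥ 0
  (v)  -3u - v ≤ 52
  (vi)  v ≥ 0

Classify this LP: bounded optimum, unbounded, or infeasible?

The boundaries 8u - 3v = -3 and -12u + 3v = -9 meet at (3, 9), but that point violates 6u + 8v ≤ -20. Every candidate vertex is excluded by some other constraint, so the feasible region is empty.

infeasible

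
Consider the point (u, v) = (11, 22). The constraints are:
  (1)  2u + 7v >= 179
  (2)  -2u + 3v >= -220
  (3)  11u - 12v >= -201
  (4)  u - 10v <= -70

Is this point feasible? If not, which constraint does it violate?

Constraint (1): 2u + 7v = 176, which is not ≥ 179. All other constraints are satisfied.

not feasible — violates (1)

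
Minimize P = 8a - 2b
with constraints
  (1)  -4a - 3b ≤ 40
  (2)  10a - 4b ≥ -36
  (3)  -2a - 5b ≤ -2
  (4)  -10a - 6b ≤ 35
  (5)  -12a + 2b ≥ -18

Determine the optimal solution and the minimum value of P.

Extreme points and P = 8a - 2b:
  (-86/29, 46/29) → P = -780/29
  (36/7, 153/7) → P = -18/7
  (47/32, -3/16) → P = 97/8

The optimum lies where 10a - 4b = -36 and -2a - 5b = -2.
Solving simultaneously gives a = -86/29, b = 46/29.

a = -86/29, b = 46/29, minimum P = -780/29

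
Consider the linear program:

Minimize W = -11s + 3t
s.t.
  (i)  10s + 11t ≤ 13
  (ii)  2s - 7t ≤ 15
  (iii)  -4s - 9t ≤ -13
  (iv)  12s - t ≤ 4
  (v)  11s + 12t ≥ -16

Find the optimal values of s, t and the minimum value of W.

s = -13/23, t = 39/23, minimum W = 260/23

Corner points and W = -11s + 3t:
  (-13/23, 39/23) → W = 260/23
  (-332, 303) → W = 4561
  (-100/17, 69/17) → W = 1307/17

The optimum lies where 10s + 11t = 13 and -4s - 9t = -13.
Solving simultaneously gives s = -13/23, t = 39/23.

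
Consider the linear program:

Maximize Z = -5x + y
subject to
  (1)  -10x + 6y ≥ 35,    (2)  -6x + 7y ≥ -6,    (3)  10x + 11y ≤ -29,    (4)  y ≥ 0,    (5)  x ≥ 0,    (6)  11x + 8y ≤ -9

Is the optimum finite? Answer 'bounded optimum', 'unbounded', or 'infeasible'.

The boundaries -10x + 6y = 35 and 10x + 11y = -29 meet at (-559/170, 6/17), but that point violates x ≥ 0. Every candidate vertex is excluded by some other constraint, so the feasible region is empty.

infeasible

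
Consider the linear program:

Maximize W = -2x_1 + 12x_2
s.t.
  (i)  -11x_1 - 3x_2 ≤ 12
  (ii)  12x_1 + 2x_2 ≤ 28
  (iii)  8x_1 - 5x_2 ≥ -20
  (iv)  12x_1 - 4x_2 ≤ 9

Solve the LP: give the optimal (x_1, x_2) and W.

x_1 = 25/19, x_2 = 116/19, maximum W = 1342/19

Corner points and W = -2x_1 + 12x_2:
  (-120/79, 124/79) → W = 1728/79
  (-21/80, -243/80) → W = -1437/40
  (25/19, 116/19) → W = 1342/19
  (65/36, 19/6) → W = 619/18

At the optimal vertex, 12x_1 + 2x_2 = 28 and 8x_1 - 5x_2 = -20.
Solving simultaneously gives x_1 = 25/19, x_2 = 116/19.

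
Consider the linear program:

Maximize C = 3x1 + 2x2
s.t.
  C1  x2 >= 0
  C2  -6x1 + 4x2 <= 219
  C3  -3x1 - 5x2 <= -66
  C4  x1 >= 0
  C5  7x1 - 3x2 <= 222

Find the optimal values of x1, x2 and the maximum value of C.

Extreme points and C = 3x1 + 2x2:
  (22, 0) → C = 66
  (222/7, 0) → C = 666/7
  (0, 219/4) → C = 219/2
  (309/2, 573/2) → C = 2073/2
  (0, 66/5) → C = 132/5

x1 = 309/2, x2 = 573/2, maximum C = 2073/2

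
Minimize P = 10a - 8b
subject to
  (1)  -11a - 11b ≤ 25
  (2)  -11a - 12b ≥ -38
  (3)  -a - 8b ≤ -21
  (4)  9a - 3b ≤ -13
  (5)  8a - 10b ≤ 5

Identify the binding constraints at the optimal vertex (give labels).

(1) and (2)

Vertices and P = 10a - 8b:
  (-718/11, 63) → P = -12724/11
  (-431/77, 256/77) → P = -578/7
  (-14/47, 485/141) → P = -4300/141
  (-41/75, 202/75) → P = -2026/75

The minimum is at (-718/11, 63). Substituting into each constraint, equality holds for (1) and (2); the remaining constraints have slack.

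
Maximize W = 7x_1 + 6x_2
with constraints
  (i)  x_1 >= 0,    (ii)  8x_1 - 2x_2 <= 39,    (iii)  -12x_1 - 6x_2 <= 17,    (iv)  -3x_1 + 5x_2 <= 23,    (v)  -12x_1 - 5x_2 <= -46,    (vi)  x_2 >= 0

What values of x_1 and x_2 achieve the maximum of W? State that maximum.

At the optimal vertex, 8x_1 - 2x_2 = 39 and -3x_1 + 5x_2 = 23.
Solving simultaneously gives x_1 = 241/34, x_2 = 301/34.

x_1 = 241/34, x_2 = 301/34, maximum W = 3493/34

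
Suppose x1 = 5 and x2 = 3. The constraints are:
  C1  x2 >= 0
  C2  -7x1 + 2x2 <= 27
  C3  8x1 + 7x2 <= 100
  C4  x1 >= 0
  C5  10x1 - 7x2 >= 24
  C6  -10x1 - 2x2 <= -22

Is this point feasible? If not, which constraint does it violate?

C1: 3 ≥ 0 ✓
C2: -29 ≤ 27 ✓
C3: 61 ≤ 100 ✓
C4: 5 ≥ 0 ✓
C5: 29 ≥ 24 ✓
C6: -56 ≤ -22 ✓

feasible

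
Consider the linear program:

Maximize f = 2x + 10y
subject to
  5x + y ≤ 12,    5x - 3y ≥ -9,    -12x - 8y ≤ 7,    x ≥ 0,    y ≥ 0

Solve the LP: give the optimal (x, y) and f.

x = 27/20, y = 21/4, maximum f = 276/5

Extreme points and f = 2x + 10y:
  (27/20, 21/4) → f = 276/5
  (12/5, 0) → f = 24/5
  (0, 3) → f = 30
  (0, 0) → f = 0

At the optimal vertex, 5x + y = 12 and 5x - 3y = -9.
Solving simultaneously gives x = 27/20, y = 21/4.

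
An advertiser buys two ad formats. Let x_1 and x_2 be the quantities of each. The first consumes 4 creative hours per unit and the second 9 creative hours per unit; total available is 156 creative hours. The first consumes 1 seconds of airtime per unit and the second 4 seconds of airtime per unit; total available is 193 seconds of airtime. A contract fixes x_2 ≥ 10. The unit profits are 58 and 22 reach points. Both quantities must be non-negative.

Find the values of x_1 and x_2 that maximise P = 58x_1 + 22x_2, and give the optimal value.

Extreme points and P = 58x_1 + 22x_2:
  (0, 52/3) → P = 1144/3
  (0, 10) → P = 220
  (33/2, 10) → P = 1177

x_1 = 33/2, x_2 = 10, maximum P = 1177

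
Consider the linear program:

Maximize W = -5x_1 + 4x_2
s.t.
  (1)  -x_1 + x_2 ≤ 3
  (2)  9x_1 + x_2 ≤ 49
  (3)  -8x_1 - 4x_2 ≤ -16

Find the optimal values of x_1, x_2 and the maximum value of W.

x_1 = 1/3, x_2 = 10/3, maximum W = 35/3

Extreme points and W = -5x_1 + 4x_2:
  (23/5, 38/5) → W = 37/5
  (1/3, 10/3) → W = 35/3
  (45/7, -62/7) → W = -473/7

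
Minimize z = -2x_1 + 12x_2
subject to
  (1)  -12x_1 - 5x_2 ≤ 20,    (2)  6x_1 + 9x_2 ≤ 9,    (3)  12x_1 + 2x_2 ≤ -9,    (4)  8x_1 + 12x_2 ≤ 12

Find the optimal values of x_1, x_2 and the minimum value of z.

x_1 = -5/36, x_2 = -11/3, minimum z = -787/18

The binding constraints are -12x_1 - 5x_2 = 20 and 12x_1 + 2x_2 = -9.
Solving simultaneously gives x_1 = -5/36, x_2 = -11/3.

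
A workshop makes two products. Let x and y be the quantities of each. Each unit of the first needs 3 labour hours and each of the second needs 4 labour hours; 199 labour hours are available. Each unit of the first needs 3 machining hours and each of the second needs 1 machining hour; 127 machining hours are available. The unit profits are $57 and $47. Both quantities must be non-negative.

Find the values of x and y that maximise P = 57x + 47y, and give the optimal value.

x = 103/3, y = 24, maximum P = 3085

Vertices and P = 57x + 47y:
  (0, 0) → P = 0
  (0, 199/4) → P = 9353/4
  (127/3, 0) → P = 2413
  (103/3, 24) → P = 3085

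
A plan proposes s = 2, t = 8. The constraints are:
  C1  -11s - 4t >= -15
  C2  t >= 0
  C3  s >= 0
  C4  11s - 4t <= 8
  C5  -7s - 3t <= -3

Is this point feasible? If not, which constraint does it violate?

Constraint C1: -11s - 4t = -54, which is not ≥ -15. All other constraints are satisfied.

not feasible — violates C1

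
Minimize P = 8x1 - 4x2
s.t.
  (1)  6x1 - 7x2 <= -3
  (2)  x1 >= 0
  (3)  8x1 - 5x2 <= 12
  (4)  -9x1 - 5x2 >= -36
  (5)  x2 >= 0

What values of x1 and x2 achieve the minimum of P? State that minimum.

Corner points and P = 8x1 - 4x2:
  (0, 3/7) → P = -12/7
  (79/31, 81/31) → P = 308/31
  (0, 36/5) → P = -144/5

x1 = 0, x2 = 36/5, minimum P = -144/5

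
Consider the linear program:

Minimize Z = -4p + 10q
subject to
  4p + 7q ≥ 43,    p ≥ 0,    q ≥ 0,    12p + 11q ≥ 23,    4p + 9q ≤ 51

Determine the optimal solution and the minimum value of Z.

p = 51/4, q = 0, minimum Z = -51

Extreme points and Z = -4p + 10q:
  (43/4, 0) → Z = -43
  (15/4, 4) → Z = 25
  (51/4, 0) → Z = -51

The optimum lies where q = 0 and 4p + 9q = 51.
Solving simultaneously gives p = 51/4, q = 0.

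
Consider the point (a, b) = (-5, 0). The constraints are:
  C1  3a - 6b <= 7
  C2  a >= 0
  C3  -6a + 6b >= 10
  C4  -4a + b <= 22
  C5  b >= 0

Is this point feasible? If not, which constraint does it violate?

not feasible — violates C2

Constraint C2: a = -5, which is not ≥ 0. All other constraints are satisfied.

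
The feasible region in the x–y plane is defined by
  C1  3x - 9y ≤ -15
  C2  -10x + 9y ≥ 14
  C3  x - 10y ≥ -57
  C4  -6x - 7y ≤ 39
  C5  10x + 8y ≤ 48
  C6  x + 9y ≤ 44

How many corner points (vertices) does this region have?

The feasible vertices (each the meet of two boundaries and inside every other half-plane) are:
  (1/7, 12/7)
  (-152/25, -9/25)
  (32/17, 62/17)
  (-789/67, 303/67)
  (-73/19, 101/19)
  (40/41, 196/41)

6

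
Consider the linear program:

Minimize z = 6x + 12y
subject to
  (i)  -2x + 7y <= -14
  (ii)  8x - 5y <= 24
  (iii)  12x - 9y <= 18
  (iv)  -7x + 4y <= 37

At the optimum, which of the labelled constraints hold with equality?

Vertices and z = 6x + 12y:
  (0, -2) → z = -24
  (-315/41, -172/41) → z = -3954/41
  (-27, -38) → z = -618

The minimum is at (-27, -38). Substituting into each constraint, equality holds for (iii) and (iv); the remaining constraints have slack.

(iii) and (iv)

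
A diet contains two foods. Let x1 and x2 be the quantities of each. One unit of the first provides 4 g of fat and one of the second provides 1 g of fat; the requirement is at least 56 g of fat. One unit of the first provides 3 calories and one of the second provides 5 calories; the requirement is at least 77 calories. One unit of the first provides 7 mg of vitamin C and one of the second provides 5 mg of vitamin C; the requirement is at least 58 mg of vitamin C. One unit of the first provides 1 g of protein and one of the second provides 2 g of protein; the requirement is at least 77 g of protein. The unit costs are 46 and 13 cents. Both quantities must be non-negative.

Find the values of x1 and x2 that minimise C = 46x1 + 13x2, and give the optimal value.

x1 = 5, x2 = 36, minimum C = 698

Feasible corners and C = 46x1 + 13x2:
  (0, 56) → C = 728
  (77, 0) → C = 3542
  (5, 36) → C = 698
The feasible region is unbounded (it extends along (0, 1), (1, 0)), but C strictly increases along every unbounded feasible direction, so there is no improving ray and the minimum is attained at a vertex.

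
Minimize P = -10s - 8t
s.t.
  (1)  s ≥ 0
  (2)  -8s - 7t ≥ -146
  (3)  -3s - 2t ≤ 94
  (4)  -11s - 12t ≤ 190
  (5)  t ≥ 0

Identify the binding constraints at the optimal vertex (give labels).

(2) and (5)

Corner points and P = -10s - 8t:
  (0, 146/7) → P = -1168/7
  (0, 0) → P = 0
  (73/4, 0) → P = -365/2

The minimum is at (73/4, 0). Substituting into each constraint, equality holds for (2) and (5); the remaining constraints have slack.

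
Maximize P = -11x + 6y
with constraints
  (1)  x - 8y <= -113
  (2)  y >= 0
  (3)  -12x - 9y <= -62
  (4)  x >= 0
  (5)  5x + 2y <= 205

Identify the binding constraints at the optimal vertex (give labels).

(4) and (5)

Vertices and P = -11x + 6y:
  (0, 113/8) → P = 339/4
  (101/3, 55/3) → P = -781/3
  (0, 205/2) → P = 615

The maximum is at (0, 205/2). Substituting into each constraint, equality holds for (4) and (5); the remaining constraints have slack.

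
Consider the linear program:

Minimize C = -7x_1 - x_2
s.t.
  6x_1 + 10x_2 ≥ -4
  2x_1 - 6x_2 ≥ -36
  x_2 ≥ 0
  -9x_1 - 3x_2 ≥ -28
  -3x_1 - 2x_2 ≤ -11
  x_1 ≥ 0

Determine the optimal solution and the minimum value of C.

Vertices and C = -7x_1 - x_2:
  (1, 19/3) → C = -40/3
  (0, 6) → C = -6
  (23/9, 5/3) → C = -176/9
  (0, 11/2) → C = -11/2

The binding constraints are -9x_1 - 3x_2 = -28 and -3x_1 - 2x_2 = -11.
Solving simultaneously gives x_1 = 23/9, x_2 = 5/3.

x_1 = 23/9, x_2 = 5/3, minimum C = -176/9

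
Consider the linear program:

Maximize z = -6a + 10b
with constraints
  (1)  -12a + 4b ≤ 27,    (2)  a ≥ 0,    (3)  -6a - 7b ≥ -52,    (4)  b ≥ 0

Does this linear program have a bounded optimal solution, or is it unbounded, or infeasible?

bounded optimum

Corner points and z = -6a + 10b:
  (0, 27/4) → z = 135/2
  (19/108, 131/18) → z = 1291/18
  (0, 0) → z = 0
  (26/3, 0) → z = -52
The feasible region has finitely many vertices and no improving ray; the maximum is 1291/18 at (19/108, 131/18).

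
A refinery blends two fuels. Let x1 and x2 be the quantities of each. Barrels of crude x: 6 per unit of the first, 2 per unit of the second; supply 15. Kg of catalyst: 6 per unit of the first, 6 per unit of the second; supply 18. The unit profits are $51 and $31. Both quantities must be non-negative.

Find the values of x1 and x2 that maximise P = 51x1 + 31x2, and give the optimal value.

Feasible corners and P = 51x1 + 31x2:
  (0, 0) → P = 0
  (0, 3) → P = 93
  (5/2, 0) → P = 255/2
  (9/4, 3/4) → P = 138

x1 = 9/4, x2 = 3/4, maximum P = 138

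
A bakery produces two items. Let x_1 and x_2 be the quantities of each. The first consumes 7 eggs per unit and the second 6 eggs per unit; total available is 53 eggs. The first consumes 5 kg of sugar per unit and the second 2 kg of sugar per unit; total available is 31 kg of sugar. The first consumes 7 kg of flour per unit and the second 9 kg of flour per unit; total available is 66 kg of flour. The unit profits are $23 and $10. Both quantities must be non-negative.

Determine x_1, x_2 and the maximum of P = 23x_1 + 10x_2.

Extreme points and P = 23x_1 + 10x_2:
  (0, 0) → P = 0
  (0, 22/3) → P = 220/3
  (31/5, 0) → P = 713/5
  (5, 3) → P = 145
  (27/7, 13/3) → P = 2773/21

The binding constraints are 7x_1 + 6x_2 = 53 and 5x_1 + 2x_2 = 31.
Solving simultaneously gives x_1 = 5, x_2 = 3.

x_1 = 5, x_2 = 3, maximum P = 145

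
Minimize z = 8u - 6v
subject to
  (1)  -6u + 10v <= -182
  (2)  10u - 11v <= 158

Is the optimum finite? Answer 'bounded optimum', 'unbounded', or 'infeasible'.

From the feasible point (-211/17, -436/17), moving in the direction (-10, -6) keeps every constraint satisfied while z decreases without bound.

unbounded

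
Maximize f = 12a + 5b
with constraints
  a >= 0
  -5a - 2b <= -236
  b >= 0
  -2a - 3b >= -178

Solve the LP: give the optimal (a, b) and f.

a = 89, b = 0, maximum f = 1068

Feasible corners and f = 12a + 5b:
  (236/5, 0) → f = 2832/5
  (32, 38) → f = 574
  (89, 0) → f = 1068

The optimum lies where b = 0 and -2a - 3b = -178.
Solving simultaneously gives a = 89, b = 0.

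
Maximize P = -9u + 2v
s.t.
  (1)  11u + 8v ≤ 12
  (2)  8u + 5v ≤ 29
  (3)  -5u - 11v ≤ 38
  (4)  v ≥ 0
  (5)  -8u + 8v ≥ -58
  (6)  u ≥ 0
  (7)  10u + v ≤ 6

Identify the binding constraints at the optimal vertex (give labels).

(1) and (6)

Feasible corners and P = -9u + 2v:
  (0, 3/2) → P = 3
  (12/23, 18/23) → P = -72/23
  (0, 0) → P = 0
  (3/5, 0) → P = -27/5

The maximum is at (0, 3/2). Substituting into each constraint, equality holds for (1) and (6); the remaining constraints have slack.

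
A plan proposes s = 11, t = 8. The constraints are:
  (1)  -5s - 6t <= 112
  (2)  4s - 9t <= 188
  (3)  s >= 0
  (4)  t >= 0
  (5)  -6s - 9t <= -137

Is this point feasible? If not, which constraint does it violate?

feasible

(1): -103 ≤ 112 ✓
(2): -28 ≤ 188 ✓
(3): 11 ≥ 0 ✓
(4): 8 ≥ 0 ✓
(5): -138 ≤ -137 ✓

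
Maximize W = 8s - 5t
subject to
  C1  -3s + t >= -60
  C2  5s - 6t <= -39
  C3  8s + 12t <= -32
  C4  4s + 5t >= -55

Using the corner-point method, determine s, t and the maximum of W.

s = -55/9, t = 38/27, maximum W = -1510/27

Vertices and W = 8s - 5t:
  (-55/9, 38/27) → W = -1510/27
  (-75/7, -17/7) → W = -515/7
  (-125/2, 39) → W = -695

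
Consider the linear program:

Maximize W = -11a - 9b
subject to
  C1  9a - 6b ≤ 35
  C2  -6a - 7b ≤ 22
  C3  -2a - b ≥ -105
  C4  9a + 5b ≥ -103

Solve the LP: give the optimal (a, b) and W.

Corner points and W = -11a - 9b:
  (113/99, -136/33) → W = 2429/99
  (95/3, 125/3) → W = -2170/3
  (-611/33, 140/11) → W = 2941/33
The feasible region is unbounded (it extends along (-5, 9), (-1, 2)), but W strictly decreases along every unbounded feasible direction, so there is no improving ray and the maximum is attained at a vertex.

At the optimal vertex, -6a - 7b = 22 and 9a + 5b = -103.
Solving simultaneously gives a = -611/33, b = 140/11.

a = -611/33, b = 140/11, maximum W = 2941/33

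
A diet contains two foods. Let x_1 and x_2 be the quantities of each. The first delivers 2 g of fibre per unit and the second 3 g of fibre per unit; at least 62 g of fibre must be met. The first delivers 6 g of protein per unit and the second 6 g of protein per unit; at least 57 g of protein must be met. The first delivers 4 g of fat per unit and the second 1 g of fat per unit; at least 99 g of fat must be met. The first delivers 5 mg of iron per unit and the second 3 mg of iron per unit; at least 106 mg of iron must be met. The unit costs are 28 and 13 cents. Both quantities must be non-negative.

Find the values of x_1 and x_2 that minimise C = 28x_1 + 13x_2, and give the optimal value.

Feasible corners and C = 28x_1 + 13x_2:
  (0, 99) → C = 1287
  (31, 0) → C = 868
  (47/2, 5) → C = 723
The feasible region is unbounded (it extends along (0, 1), (1, 0)), but C strictly increases along every unbounded feasible direction, so there is no improving ray and the minimum is attained at a vertex.

The optimum lies where 2x_1 + 3x_2 = 62 and 4x_1 + x_2 = 99.
Solving simultaneously gives x_1 = 47/2, x_2 = 5.

x_1 = 47/2, x_2 = 5, minimum C = 723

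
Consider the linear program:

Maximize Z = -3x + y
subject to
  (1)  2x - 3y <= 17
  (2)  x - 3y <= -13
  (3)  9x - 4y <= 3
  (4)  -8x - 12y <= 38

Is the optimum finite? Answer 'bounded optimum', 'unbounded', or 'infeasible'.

unbounded

From the feasible point (61/23, 120/23), moving in the direction (-12, 8) keeps every constraint satisfied while Z increases without bound.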